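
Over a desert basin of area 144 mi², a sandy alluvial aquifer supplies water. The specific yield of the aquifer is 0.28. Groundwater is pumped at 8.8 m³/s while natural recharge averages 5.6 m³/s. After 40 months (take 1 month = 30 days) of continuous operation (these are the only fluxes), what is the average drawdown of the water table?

Δh ≈ 3.18 m

A = 144 mi² = 3.73 × 10^8 m²
Net abstraction = 8.8 − 5.6 = 3.2 m³/s
Q_net = 3.2 m³/s = 2.765 × 10^5 m³/d
t = 40 months = 1200 d
ΔV = Q × t = 2.765 × 10^5 m³/d × 1200 d = 3.318 × 10^8 m³
Δh = ΔV / (Sy × A) = 3.318 × 10^8 / (0.28 × 3.73 × 10^8) = 3.177 m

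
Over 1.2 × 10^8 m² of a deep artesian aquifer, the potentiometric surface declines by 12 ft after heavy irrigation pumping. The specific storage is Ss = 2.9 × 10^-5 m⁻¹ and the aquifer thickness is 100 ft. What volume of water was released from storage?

ΔV ≈ 3.88 × 10^5 m³

b = 100 ft = 30.48 m
S = Ss × b = 2.9 × 10^-5 m⁻¹ × 30.48 m = 8.839 × 10^-4
Δh = 12 ft = 3.658 m
ΔV = S × A × Δh = 8.839 × 10^-4 × 1.2 × 10^8 m² × 3.658 m = 3.88 × 10^5 m³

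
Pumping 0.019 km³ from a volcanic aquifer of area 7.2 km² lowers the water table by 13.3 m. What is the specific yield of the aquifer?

Sy ≈ 0.2

A = 7.2 km² = 7.2 × 10^6 m²
ΔV = 0.019 km³ = 1.9 × 10^7 m³
Sy = ΔV / (A × Δh) = 1.9 × 10^7 m³ / (7.2 × 10^6 m² × 13.3 m) = 0.1984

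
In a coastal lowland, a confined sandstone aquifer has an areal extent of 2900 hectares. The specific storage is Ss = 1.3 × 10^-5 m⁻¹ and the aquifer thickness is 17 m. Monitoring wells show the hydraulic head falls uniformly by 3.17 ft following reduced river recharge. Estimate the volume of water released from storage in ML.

S = Ss × b = 1.3 × 10^-5 m⁻¹ × 17 m = 2.21 × 10^-4
A = 2900 hectares = 2.9 × 10^7 m²
Δh = 3.17 ft = 0.9662 m
ΔV = S × A × Δh = 2.21 × 10^-4 × 2.9 × 10^7 m² × 0.9662 m = 6192 m³
ΔV = 6192 m³ = 6.192 ML

ΔV ≈ 6.19 ML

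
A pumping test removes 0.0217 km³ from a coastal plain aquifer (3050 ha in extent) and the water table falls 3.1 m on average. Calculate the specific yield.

Sy ≈ 0.23

A = 3050 ha = 3.05 × 10^7 m²
ΔV = 0.0217 km³ = 2.17 × 10^7 m³
Sy = ΔV / (A × Δh) = 2.17 × 10^7 m³ / (3.05 × 10^7 m² × 3.1 m) = 0.2295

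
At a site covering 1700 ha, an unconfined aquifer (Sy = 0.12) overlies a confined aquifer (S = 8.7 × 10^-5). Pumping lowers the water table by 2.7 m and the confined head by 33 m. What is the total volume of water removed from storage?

A = 1700 ha = 1.7 × 10^7 m²
Unconfined: ΔV_u = Sy × A × Δh_u = 0.12 × 1.7 × 10^7 × 2.7 = 5.508 × 10^6 m³
Confined: ΔV_c = S × A × Δh_c = 8.7 × 10^-5 × 1.7 × 10^7 × 33 = 48810 m³
Total ΔV = 5.508 × 10^6 + 48810 = 5.557 × 10^6 m³

ΔV ≈ 5.56 × 10^6 m³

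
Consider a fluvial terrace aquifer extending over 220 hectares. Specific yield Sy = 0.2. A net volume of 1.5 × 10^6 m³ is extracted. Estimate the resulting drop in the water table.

Δh ≈ 3.41 m

A = 220 hectares = 2.2 × 10^6 m²
Δh = ΔV / (Sy × A) = 1.5 × 10^6 m³ / (0.2 × 2.2 × 10^6 m²) = 3.409 m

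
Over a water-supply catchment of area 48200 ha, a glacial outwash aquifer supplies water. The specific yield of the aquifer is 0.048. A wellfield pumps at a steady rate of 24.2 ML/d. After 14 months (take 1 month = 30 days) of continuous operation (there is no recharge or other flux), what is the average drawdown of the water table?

A = 48200 ha = 4.82 × 10^8 m²
Q = 24.2 ML/d = 24200 m³/d
t = 14 months = 420 d
ΔV = Q × t = 24200 m³/d × 420 d = 1.016 × 10^7 m³
Δh = ΔV / (Sy × A) = 1.016 × 10^7 / (0.048 × 4.82 × 10^8) = 0.4393 m

Δh ≈ 0.439 m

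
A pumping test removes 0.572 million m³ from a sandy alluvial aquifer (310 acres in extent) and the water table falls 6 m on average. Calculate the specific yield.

A = 310 acres = 1.255 × 10^6 m²
ΔV = 0.572 million m³ = 5.72 × 10^5 m³
Sy = ΔV / (A × Δh) = 5.72 × 10^5 m³ / (1.255 × 10^6 m² × 6 m) = 0.07599

Sy ≈ 0.076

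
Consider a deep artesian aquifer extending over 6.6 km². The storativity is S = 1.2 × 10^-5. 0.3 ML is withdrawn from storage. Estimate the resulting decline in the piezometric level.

A = 6.6 km² = 6.6 × 10^6 m²
ΔV = 0.3 ML = 300 m³
Δh = ΔV / (S × A) = 300 m³ / (1.2 × 10^-5 × 6.6 × 10^6 m²) = 3.788 m

Δh ≈ 3.79 m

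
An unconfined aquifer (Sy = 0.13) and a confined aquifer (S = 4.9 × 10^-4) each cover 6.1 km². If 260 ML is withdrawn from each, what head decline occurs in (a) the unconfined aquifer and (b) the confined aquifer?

Δh_u ≈ 0.328 m; Δh_c ≈ 87 m

A = 6.1 km² = 6.1 × 10^6 m²
ΔV = 260 ML = 2.6 × 10^5 m³
Unconfined: Δh_u = ΔV/(Sy·A) = 2.6 × 10^5/(0.13 × 6.1 × 10^6) = 0.3279 m
Confined: Δh_c = ΔV/(S·A) = 2.6 × 10^5/(4.9 × 10^-4 × 6.1 × 10^6) = 86.99 m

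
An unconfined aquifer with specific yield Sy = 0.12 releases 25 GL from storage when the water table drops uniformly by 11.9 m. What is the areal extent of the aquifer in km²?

ΔV = 25 GL = 2.5 × 10^7 m³
A = ΔV / (Sy × Δh) = 2.5 × 10^7 / (0.12 × 11.9) = 1.751 × 10^7 m²
A = 1.751 × 10^7 m² = 17.51 km²

A ≈ 17.5 km²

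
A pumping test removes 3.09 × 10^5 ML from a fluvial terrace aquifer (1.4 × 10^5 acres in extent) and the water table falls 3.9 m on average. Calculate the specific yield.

Sy ≈ 0.14

A = 1.4 × 10^5 acres = 5.666 × 10^8 m²
ΔV = 3.09 × 10^5 ML = 3.09 × 10^8 m³
Sy = ΔV / (A × Δh) = 3.09 × 10^8 m³ / (5.666 × 10^8 m² × 3.9 m) = 0.1398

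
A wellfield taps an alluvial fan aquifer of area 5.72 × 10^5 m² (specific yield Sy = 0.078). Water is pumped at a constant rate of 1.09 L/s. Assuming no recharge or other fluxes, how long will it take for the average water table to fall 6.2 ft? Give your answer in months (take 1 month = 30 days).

t ≈ 29.8 months

Δh = 6.2 ft = 1.89 m
ΔV = Sy × A × Δh = 0.078 × 5.72 × 10^5 × 1.89 = 84310 m³
Q = 1.09 L/s = 94.18 m³/d
t = ΔV / Q = 84310 m³ / 94.18 m³/d = 895.3 d
t = 895.3 d ≈ 29.84 months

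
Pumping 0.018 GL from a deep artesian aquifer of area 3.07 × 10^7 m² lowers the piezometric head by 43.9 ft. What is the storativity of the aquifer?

Δh = 43.9 ft = 13.38 m
ΔV = 0.018 GL = 18000 m³
S = ΔV / (A × Δh) = 18000 m³ / (3.07 × 10^7 m² × 13.38 m) = 4.382 × 10^-5

S ≈ 4.4 × 10^-5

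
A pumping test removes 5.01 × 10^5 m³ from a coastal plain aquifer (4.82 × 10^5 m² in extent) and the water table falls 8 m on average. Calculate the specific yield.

Sy ≈ 0.13

Sy = ΔV / (A × Δh) = 5.01 × 10^5 m³ / (4.82 × 10^5 m² × 8 m) = 0.1299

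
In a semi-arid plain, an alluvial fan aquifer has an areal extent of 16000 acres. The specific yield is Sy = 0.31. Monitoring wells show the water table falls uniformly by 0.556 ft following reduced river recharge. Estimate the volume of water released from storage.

A = 16000 acres = 6.475 × 10^7 m²
Δh = 0.556 ft = 0.1695 m
ΔV = Sy × A × Δh = 0.31 × 6.475 × 10^7 m² × 0.1695 m = 3.402 × 10^6 m³

ΔV ≈ 3.4 × 10^6 m³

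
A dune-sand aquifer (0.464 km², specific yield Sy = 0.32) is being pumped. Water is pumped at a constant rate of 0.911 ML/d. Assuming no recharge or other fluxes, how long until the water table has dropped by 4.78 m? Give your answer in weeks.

t ≈ 111 weeks

A = 0.464 km² = 4.64 × 10^5 m²
ΔV = Sy × A × Δh = 0.32 × 4.64 × 10^5 × 4.78 = 7.097 × 10^5 m³
Q = 0.911 ML/d = 911 m³/d
t = ΔV / Q = 7.097 × 10^5 m³ / 911 m³/d = 779.1 d
t = 779.1 d ≈ 111.3 weeks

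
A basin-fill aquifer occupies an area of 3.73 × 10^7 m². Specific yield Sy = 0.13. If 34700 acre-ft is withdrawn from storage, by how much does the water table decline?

Δh ≈ 8.83 m

ΔV = 34700 acre-ft = 4.28 × 10^7 m³
Δh = ΔV / (Sy × A) = 4.28 × 10^7 m³ / (0.13 × 3.73 × 10^7 m²) = 8.827 m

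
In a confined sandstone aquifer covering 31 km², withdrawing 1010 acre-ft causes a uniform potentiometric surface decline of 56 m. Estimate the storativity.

S ≈ 7.2 × 10^-4

A = 31 km² = 3.1 × 10^7 m²
ΔV = 1010 acre-ft = 1.246 × 10^6 m³
S = ΔV / (A × Δh) = 1.246 × 10^6 m³ / (3.1 × 10^7 m² × 56 m) = 7.176 × 10^-4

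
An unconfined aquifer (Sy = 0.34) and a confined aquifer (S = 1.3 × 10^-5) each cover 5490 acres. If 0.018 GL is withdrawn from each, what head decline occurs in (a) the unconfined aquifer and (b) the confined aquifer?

Δh_u ≈ 0.00238 m; Δh_c ≈ 62.3 m

A = 5490 acres = 2.222 × 10^7 m²
ΔV = 0.018 GL = 18000 m³
Unconfined: Δh_u = ΔV/(Sy·A) = 18000/(0.34 × 2.222 × 10^7) = 0.002383 m
Confined: Δh_c = ΔV/(S·A) = 18000/(1.3 × 10^-5 × 2.222 × 10^7) = 62.32 m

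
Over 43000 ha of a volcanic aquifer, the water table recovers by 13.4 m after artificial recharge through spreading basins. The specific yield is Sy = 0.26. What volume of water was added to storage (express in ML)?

ΔV ≈ 1.5 × 10^6 ML

A = 43000 ha = 4.3 × 10^8 m²
ΔV = Sy × A × Δh = 0.26 × 4.3 × 10^8 m² × 13.4 m = 1.498 × 10^9 m³
ΔV = 1.498 × 10^9 m³ = 1.498 × 10^6 ML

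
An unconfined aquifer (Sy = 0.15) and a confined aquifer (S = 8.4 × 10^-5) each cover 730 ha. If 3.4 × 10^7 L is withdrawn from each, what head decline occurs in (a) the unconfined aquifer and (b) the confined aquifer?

Δh_u ≈ 0.0311 m; Δh_c ≈ 55.4 m

A = 730 ha = 7.3 × 10^6 m²
ΔV = 3.4 × 10^7 L = 34000 m³
Unconfined: Δh_u = ΔV/(Sy·A) = 34000/(0.15 × 7.3 × 10^6) = 0.03105 m
Confined: Δh_c = ΔV/(S·A) = 34000/(8.4 × 10^-5 × 7.3 × 10^6) = 55.45 m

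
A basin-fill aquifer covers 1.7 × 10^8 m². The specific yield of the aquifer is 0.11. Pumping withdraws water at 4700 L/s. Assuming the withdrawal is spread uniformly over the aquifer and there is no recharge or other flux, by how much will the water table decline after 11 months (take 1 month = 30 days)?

Q = 4700 L/s = 4.061 × 10^5 m³/d
t = 11 months = 330 d
ΔV = Q × t = 4.061 × 10^5 m³/d × 330 d = 1.34 × 10^8 m³
Δh = ΔV / (Sy × A) = 1.34 × 10^8 / (0.11 × 1.7 × 10^8) = 7.166 m

Δh ≈ 7.17 m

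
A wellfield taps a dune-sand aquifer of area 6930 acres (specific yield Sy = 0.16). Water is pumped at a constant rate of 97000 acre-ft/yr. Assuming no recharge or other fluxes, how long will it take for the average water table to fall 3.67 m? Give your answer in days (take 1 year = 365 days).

A = 6930 acres = 2.804 × 10^7 m²
ΔV = Sy × A × Δh = 0.16 × 2.804 × 10^7 × 3.67 = 1.647 × 10^7 m³
Q = 97000 acre-ft/yr = 3.278 × 10^5 m³/d
t = ΔV / Q = 1.647 × 10^7 m³ / 3.278 × 10^5 m³/d = 50.24 d

t ≈ 50.2 days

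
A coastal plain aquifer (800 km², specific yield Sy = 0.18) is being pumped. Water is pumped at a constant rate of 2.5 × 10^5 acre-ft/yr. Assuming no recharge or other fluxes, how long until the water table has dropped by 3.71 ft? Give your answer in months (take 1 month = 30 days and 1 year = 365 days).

A = 800 km² = 8 × 10^8 m²
Δh = 3.71 ft = 1.131 m
ΔV = Sy × A × Δh = 0.18 × 8 × 10^8 × 1.131 = 1.628 × 10^8 m³
Q = 2.5 × 10^5 acre-ft/yr = 8.449 × 10^5 m³/d
t = ΔV / Q = 1.628 × 10^8 m³ / 8.449 × 10^5 m³/d = 192.7 d
t = 192.7 d ≈ 6.425 months

t ≈ 6.42 months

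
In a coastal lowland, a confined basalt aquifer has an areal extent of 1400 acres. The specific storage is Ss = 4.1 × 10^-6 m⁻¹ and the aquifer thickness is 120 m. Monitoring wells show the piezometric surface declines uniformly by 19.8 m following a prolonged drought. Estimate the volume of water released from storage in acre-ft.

ΔV ≈ 44.7 acre-ft

S = Ss × b = 4.1 × 10^-6 m⁻¹ × 120 m = 4.92 × 10^-4
A = 1400 acres = 5.666 × 10^6 m²
ΔV = S × A × Δh = 4.92 × 10^-4 × 5.666 × 10^6 m² × 19.8 m = 55190 m³
ΔV = 55190 m³ = 44.74 acre-ft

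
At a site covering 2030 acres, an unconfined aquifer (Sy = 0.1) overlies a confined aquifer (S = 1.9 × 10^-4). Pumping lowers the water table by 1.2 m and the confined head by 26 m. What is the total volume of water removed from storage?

A = 2030 acres = 8.215 × 10^6 m²
Unconfined: ΔV_u = Sy × A × Δh_u = 0.1 × 8.215 × 10^6 × 1.2 = 9.858 × 10^5 m³
Confined: ΔV_c = S × A × Δh_c = 1.9 × 10^-4 × 8.215 × 10^6 × 26 = 40580 m³
Total ΔV = 9.858 × 10^5 + 40580 = 1.026 × 10^6 m³

ΔV ≈ 1.03 × 10^6 m³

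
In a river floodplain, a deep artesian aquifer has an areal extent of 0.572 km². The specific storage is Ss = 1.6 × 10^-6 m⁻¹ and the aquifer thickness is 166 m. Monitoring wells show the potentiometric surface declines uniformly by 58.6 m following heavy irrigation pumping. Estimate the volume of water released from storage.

ΔV ≈ 8900 m³

S = Ss × b = 1.6 × 10^-6 m⁻¹ × 166 m = 2.656 × 10^-4
A = 0.572 km² = 5.72 × 10^5 m²
ΔV = S × A × Δh = 2.656 × 10^-4 × 5.72 × 10^5 m² × 58.6 m = 8903 m³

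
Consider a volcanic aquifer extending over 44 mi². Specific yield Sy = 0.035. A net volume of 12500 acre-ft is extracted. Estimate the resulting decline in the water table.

A = 44 mi² = 1.14 × 10^8 m²
ΔV = 12500 acre-ft = 1.542 × 10^7 m³
Δh = ΔV / (Sy × A) = 1.542 × 10^7 m³ / (0.035 × 1.14 × 10^8 m²) = 3.866 m

Δh ≈ 3.87 m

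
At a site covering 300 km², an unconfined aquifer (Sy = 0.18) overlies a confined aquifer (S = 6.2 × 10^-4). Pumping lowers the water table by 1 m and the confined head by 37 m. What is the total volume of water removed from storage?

ΔV ≈ 6.09 × 10^7 m³

A = 300 km² = 3 × 10^8 m²
Unconfined: ΔV_u = Sy × A × Δh_u = 0.18 × 3 × 10^8 × 1 = 5.4 × 10^7 m³
Confined: ΔV_c = S × A × Δh_c = 6.2 × 10^-4 × 3 × 10^8 × 37 = 6.882 × 10^6 m³
Total ΔV = 5.4 × 10^7 + 6.882 × 10^6 = 6.088 × 10^7 m³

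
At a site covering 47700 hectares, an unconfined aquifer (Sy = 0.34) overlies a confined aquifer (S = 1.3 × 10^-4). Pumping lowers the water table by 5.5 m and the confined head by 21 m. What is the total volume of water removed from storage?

A = 47700 hectares = 4.77 × 10^8 m²
Unconfined: ΔV_u = Sy × A × Δh_u = 0.34 × 4.77 × 10^8 × 5.5 = 8.92 × 10^8 m³
Confined: ΔV_c = S × A × Δh_c = 1.3 × 10^-4 × 4.77 × 10^8 × 21 = 1.302 × 10^6 m³
Total ΔV = 8.92 × 10^8 + 1.302 × 10^6 = 8.933 × 10^8 m³

ΔV ≈ 8.93 × 10^8 m³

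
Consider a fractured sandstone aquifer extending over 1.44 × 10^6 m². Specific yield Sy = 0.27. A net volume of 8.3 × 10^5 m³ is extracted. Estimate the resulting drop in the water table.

Δh = ΔV / (Sy × A) = 8.3 × 10^5 m³ / (0.27 × 1.44 × 10^6 m²) = 2.135 m

Δh ≈ 2.13 m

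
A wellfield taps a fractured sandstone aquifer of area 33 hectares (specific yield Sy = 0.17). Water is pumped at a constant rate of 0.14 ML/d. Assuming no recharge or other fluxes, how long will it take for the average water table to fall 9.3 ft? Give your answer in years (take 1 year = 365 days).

t ≈ 3.11 years

A = 33 hectares = 3.3 × 10^5 m²
Δh = 9.3 ft = 2.835 m
ΔV = Sy × A × Δh = 0.17 × 3.3 × 10^5 × 2.835 = 1.59 × 10^5 m³
Q = 0.14 ML/d = 140 m³/d
t = ΔV / Q = 1.59 × 10^5 m³ / 140 m³/d = 1136 d
t = 1136 d ≈ 3.112 years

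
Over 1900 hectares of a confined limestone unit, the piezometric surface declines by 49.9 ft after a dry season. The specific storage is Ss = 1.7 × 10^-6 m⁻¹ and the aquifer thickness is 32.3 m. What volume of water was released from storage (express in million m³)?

ΔV ≈ 0.0159 million m³

S = Ss × b = 1.7 × 10^-6 m⁻¹ × 32.3 m = 5.491 × 10^-5
A = 1900 hectares = 1.9 × 10^7 m²
Δh = 49.9 ft = 15.21 m
ΔV = S × A × Δh = 5.491 × 10^-5 × 1.9 × 10^7 m² × 15.21 m = 15870 m³
ΔV = 15870 m³ = 0.01587 million m³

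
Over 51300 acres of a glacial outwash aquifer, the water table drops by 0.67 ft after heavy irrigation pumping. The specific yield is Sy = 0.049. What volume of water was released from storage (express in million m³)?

A = 51300 acres = 2.076 × 10^8 m²
Δh = 0.67 ft = 0.2042 m
ΔV = Sy × A × Δh = 0.049 × 2.076 × 10^8 m² × 0.2042 m = 2.077 × 10^6 m³
ΔV = 2.077 × 10^6 m³ = 2.077 million m³

ΔV ≈ 2.08 million m³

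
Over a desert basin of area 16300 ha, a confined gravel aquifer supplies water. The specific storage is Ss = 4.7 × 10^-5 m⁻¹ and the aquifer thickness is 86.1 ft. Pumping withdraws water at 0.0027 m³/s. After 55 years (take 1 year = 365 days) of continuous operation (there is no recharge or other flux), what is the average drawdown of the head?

b = 86.1 ft = 26.24 m
S = Ss × b = 4.7 × 10^-5 m⁻¹ × 26.24 m = 1.233 × 10^-3
A = 16300 ha = 1.63 × 10^8 m²
Q = 0.0027 m³/s = 233.3 m³/d
t = 55 years = 20080 d
ΔV = Q × t = 233.3 m³/d × 20080 d = 4.683 × 10^6 m³
Δh = ΔV / (S × A) = 4.683 × 10^6 / (0.001233 × 1.63 × 10^8) = 23.29 m

Δh ≈ 23.3 m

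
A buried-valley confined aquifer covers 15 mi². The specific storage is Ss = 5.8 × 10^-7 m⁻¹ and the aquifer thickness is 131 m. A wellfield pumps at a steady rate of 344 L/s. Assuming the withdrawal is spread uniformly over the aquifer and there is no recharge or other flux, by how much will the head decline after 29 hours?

S = Ss × b = 5.8 × 10^-7 m⁻¹ × 131 m = 7.598 × 10^-5
A = 15 mi² = 3.885 × 10^7 m²
Q = 344 L/s = 29720 m³/d
t = 29 hours = 1.208 d
ΔV = Q × t = 29720 m³/d × 1.208 d = 35910 m³
Δh = ΔV / (S × A) = 35910 / (7.598 × 10^-5 × 3.885 × 10^7) = 12.17 m

Δh ≈ 12.2 m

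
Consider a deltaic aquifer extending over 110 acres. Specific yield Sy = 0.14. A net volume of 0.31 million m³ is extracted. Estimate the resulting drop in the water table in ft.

Δh ≈ 16.3 ft

A = 110 acres = 4.452 × 10^5 m²
ΔV = 0.31 million m³ = 3.1 × 10^5 m³
Δh = ΔV / (Sy × A) = 3.1 × 10^5 m³ / (0.14 × 4.452 × 10^5 m²) = 4.974 m
Δh = 4.974 m = 16.32 ft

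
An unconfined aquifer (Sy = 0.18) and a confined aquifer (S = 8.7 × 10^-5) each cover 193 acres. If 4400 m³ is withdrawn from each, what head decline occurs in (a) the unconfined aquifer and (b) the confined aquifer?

Δh_u ≈ 0.0313 m; Δh_c ≈ 64.8 m

A = 193 acres = 7.81 × 10^5 m²
Unconfined: Δh_u = ΔV/(Sy·A) = 4400/(0.18 × 7.81 × 10^5) = 0.0313 m
Confined: Δh_c = ΔV/(S·A) = 4400/(8.7 × 10^-5 × 7.81 × 10^5) = 64.75 m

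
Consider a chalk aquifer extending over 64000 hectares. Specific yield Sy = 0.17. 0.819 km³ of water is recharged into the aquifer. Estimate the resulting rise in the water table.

Δh ≈ 7.53 m

A = 64000 hectares = 6.4 × 10^8 m²
ΔV = 0.819 km³ = 8.19 × 10^8 m³
Δh = ΔV / (Sy × A) = 8.19 × 10^8 m³ / (0.17 × 6.4 × 10^8 m²) = 7.528 m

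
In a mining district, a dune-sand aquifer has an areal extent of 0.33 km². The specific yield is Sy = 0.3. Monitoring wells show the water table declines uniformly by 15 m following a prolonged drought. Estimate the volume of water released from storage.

A = 0.33 km² = 3.3 × 10^5 m²
ΔV = Sy × A × Δh = 0.3 × 3.3 × 10^5 m² × 15 m = 1.485 × 10^6 m³

ΔV ≈ 1.49 × 10^6 m³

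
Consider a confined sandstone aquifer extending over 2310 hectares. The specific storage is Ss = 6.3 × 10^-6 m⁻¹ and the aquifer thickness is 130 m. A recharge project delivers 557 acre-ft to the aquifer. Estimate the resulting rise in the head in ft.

S = Ss × b = 6.3 × 10^-6 m⁻¹ × 130 m = 8.19 × 10^-4
A = 2310 hectares = 2.31 × 10^7 m²
ΔV = 557 acre-ft = 6.87 × 10^5 m³
Δh = ΔV / (S × A) = 6.87 × 10^5 m³ / (8.19 × 10^-4 × 2.31 × 10^7 m²) = 36.32 m
Δh = 36.32 m = 119.1 ft

Δh ≈ 119 ft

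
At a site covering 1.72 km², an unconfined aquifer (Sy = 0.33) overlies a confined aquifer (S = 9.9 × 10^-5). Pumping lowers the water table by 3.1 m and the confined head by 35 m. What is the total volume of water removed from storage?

ΔV ≈ 1.77 × 10^6 m³

A = 1.72 km² = 1.72 × 10^6 m²
Unconfined: ΔV_u = Sy × A × Δh_u = 0.33 × 1.72 × 10^6 × 3.1 = 1.76 × 10^6 m³
Confined: ΔV_c = S × A × Δh_c = 9.9 × 10^-5 × 1.72 × 10^6 × 35 = 5960 m³
Total ΔV = 1.76 × 10^6 + 5960 = 1.766 × 10^6 m³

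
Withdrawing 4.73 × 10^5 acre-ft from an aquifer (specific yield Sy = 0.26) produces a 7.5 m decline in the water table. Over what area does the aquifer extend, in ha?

A ≈ 29900 ha

ΔV = 4.73 × 10^5 acre-ft = 5.834 × 10^8 m³
A = ΔV / (Sy × Δh) = 5.834 × 10^8 / (0.26 × 7.5) = 2.992 × 10^8 m²
A = 2.992 × 10^8 m² = 29920 ha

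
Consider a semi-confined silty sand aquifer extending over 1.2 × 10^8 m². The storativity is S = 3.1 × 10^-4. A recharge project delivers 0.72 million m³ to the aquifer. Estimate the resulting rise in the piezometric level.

ΔV = 0.72 million m³ = 7.2 × 10^5 m³
Δh = ΔV / (S × A) = 7.2 × 10^5 m³ / (3.1 × 10^-4 × 1.2 × 10^8 m²) = 19.35 m

Δh ≈ 19.4 m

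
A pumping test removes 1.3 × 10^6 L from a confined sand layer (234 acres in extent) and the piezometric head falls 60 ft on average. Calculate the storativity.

S ≈ 7.5 × 10^-5

A = 234 acres = 9.47 × 10^5 m²
Δh = 60 ft = 18.29 m
ΔV = 1.3 × 10^6 L = 1300 m³
S = ΔV / (A × Δh) = 1300 m³ / (9.47 × 10^5 m² × 18.29 m) = 7.507 × 10^-5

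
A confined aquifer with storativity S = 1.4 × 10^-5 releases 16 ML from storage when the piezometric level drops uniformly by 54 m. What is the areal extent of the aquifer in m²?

A ≈ 2.12 × 10^7 m²

ΔV = 16 ML = 16000 m³
A = ΔV / (S × Δh) = 16000 / (1.4 × 10^-5 × 54) = 2.116 × 10^7 m²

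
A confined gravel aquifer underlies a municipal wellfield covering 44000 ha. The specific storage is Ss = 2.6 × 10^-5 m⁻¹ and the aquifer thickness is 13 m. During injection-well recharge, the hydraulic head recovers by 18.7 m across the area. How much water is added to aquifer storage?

ΔV ≈ 2.78 × 10^6 m³

S = Ss × b = 2.6 × 10^-5 m⁻¹ × 13 m = 3.38 × 10^-4
A = 44000 ha = 4.4 × 10^8 m²
ΔV = S × A × Δh = 3.38 × 10^-4 × 4.4 × 10^8 m² × 18.7 m = 2.781 × 10^6 m³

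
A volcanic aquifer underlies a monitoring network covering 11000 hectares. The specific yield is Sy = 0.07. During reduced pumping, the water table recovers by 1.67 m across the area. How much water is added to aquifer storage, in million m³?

A = 11000 hectares = 1.1 × 10^8 m²
ΔV = Sy × A × Δh = 0.07 × 1.1 × 10^8 m² × 1.67 m = 1.286 × 10^7 m³
ΔV = 1.286 × 10^7 m³ = 12.86 million m³

ΔV ≈ 12.9 million m³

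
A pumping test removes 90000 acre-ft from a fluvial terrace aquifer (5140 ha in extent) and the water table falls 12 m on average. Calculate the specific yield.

A = 5140 ha = 5.14 × 10^7 m²
ΔV = 90000 acre-ft = 1.11 × 10^8 m³
Sy = ΔV / (A × Δh) = 1.11 × 10^8 m³ / (5.14 × 10^7 m² × 12 m) = 0.18

Sy ≈ 0.18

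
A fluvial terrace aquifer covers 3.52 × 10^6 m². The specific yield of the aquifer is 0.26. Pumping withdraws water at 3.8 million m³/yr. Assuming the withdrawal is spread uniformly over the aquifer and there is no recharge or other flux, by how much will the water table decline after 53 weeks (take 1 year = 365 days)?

Q = 3.8 million m³/yr = 10410 m³/d
t = 53 weeks = 371 d
ΔV = Q × t = 10410 m³/d × 371 d = 3.862 × 10^6 m³
Δh = ΔV / (Sy × A) = 3.862 × 10^6 / (0.26 × 3.52 × 10^6) = 4.22 m

Δh ≈ 4.22 m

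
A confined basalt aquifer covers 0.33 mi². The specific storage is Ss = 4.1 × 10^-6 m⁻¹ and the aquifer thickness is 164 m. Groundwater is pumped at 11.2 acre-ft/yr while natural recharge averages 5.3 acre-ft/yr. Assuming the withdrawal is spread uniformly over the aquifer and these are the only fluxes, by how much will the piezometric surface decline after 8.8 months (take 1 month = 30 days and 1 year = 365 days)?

Δh ≈ 9.16 m

S = Ss × b = 4.1 × 10^-6 m⁻¹ × 164 m = 6.724 × 10^-4
A = 0.33 mi² = 8.547 × 10^5 m²
Net abstraction = 11.2 − 5.3 = 5.9 acre-ft/yr
Q_net = 5.9 acre-ft/yr = 19.94 m³/d
t = 8.8 months = 264 d
ΔV = Q × t = 19.94 m³/d × 264 d = 5264 m³
Δh = ΔV / (S × A) = 5264 / (6.724 × 10^-4 × 8.547 × 10^5) = 9.159 m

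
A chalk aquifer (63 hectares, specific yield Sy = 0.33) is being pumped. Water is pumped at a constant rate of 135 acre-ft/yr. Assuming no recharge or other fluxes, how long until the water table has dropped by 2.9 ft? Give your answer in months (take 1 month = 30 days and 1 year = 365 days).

t ≈ 13.4 months

A = 63 hectares = 6.3 × 10^5 m²
Δh = 2.9 ft = 0.8839 m
ΔV = Sy × A × Δh = 0.33 × 6.3 × 10^5 × 0.8839 = 1.838 × 10^5 m³
Q = 135 acre-ft/yr = 456.2 m³/d
t = ΔV / Q = 1.838 × 10^5 m³ / 456.2 m³/d = 402.8 d
t = 402.8 d ≈ 13.43 months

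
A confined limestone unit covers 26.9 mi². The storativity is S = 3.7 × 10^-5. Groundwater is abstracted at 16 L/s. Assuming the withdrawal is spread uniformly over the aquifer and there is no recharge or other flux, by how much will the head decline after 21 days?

Δh ≈ 11.3 m

A = 26.9 mi² = 6.967 × 10^7 m²
Q = 16 L/s = 1382 m³/d
ΔV = Q × t = 1382 m³/d × 21 d = 29030 m³
Δh = ΔV / (S × A) = 29030 / (3.7 × 10^-5 × 6.967 × 10^7) = 11.26 m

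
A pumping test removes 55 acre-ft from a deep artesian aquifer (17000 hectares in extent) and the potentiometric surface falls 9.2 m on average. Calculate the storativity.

A = 17000 hectares = 1.7 × 10^8 m²
ΔV = 55 acre-ft = 67840 m³
S = ΔV / (A × Δh) = 67840 m³ / (1.7 × 10^8 m² × 9.2 m) = 4.338 × 10^-5

S ≈ 4.3 × 10^-5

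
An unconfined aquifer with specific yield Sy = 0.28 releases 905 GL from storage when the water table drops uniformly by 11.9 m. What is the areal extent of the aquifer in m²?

ΔV = 905 GL = 9.05 × 10^8 m³
A = ΔV / (Sy × Δh) = 9.05 × 10^8 / (0.28 × 11.9) = 2.716 × 10^8 m²

A ≈ 2.72 × 10^8 m²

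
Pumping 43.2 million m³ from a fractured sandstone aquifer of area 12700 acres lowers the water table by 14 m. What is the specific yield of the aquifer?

A = 12700 acres = 5.14 × 10^7 m²
ΔV = 43.2 million m³ = 4.32 × 10^7 m³
Sy = ΔV / (A × Δh) = 4.32 × 10^7 m³ / (5.14 × 10^7 m² × 14 m) = 0.06004

Sy ≈ 0.06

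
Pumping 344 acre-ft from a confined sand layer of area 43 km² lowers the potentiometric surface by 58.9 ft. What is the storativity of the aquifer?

A = 43 km² = 4.3 × 10^7 m²
Δh = 58.9 ft = 17.95 m
ΔV = 344 acre-ft = 4.243 × 10^5 m³
S = ΔV / (A × Δh) = 4.243 × 10^5 m³ / (4.3 × 10^7 m² × 17.95 m) = 5.497 × 10^-4

S ≈ 5.5 × 10^-4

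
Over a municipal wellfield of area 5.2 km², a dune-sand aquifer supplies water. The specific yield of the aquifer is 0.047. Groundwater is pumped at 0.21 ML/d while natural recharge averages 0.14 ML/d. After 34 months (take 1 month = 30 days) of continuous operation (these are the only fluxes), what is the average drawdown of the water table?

Δh ≈ 0.292 m

A = 5.2 km² = 5.2 × 10^6 m²
Net abstraction = 0.21 − 0.14 = 0.07 ML/d
Q_net = 0.07 ML/d = 70 m³/d
t = 34 months = 1020 d
ΔV = Q × t = 70 m³/d × 1020 d = 71400 m³
Δh = ΔV / (Sy × A) = 71400 / (0.047 × 5.2 × 10^6) = 0.2921 m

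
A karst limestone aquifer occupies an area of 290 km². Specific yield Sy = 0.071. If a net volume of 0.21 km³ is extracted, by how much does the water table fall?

A = 290 km² = 2.9 × 10^8 m²
ΔV = 0.21 km³ = 2.1 × 10^8 m³
Δh = ΔV / (Sy × A) = 2.1 × 10^8 m³ / (0.071 × 2.9 × 10^8 m²) = 10.2 m

Δh ≈ 10.2 m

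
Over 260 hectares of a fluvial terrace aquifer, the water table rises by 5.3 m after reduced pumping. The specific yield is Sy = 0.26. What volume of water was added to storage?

ΔV ≈ 3.58 × 10^6 m³

A = 260 hectares = 2.6 × 10^6 m²
ΔV = Sy × A × Δh = 0.26 × 2.6 × 10^6 m² × 5.3 m = 3.583 × 10^6 m³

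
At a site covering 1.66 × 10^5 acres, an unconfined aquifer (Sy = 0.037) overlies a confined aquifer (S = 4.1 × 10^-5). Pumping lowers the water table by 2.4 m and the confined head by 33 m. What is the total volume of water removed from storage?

ΔV ≈ 6.06 × 10^7 m³

A = 1.66 × 10^5 acres = 6.718 × 10^8 m²
Unconfined: ΔV_u = Sy × A × Δh_u = 0.037 × 6.718 × 10^8 × 2.4 = 5.965 × 10^7 m³
Confined: ΔV_c = S × A × Δh_c = 4.1 × 10^-5 × 6.718 × 10^8 × 33 = 9.089 × 10^5 m³
Total ΔV = 5.965 × 10^7 + 9.089 × 10^5 = 6.056 × 10^7 m³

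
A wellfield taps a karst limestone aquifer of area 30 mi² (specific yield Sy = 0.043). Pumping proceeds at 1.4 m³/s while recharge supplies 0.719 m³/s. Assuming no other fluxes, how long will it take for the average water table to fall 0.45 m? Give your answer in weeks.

t ≈ 3.65 weeks

A = 30 mi² = 7.77 × 10^7 m²
ΔV = Sy × A × Δh = 0.043 × 7.77 × 10^7 × 0.45 = 1.503 × 10^6 m³
Net withdrawal = 1.4 − 0.719 = 0.681 m³/s = 58840 m³/d
t = ΔV / Q = 1.503 × 10^6 m³ / 58840 m³/d = 25.55 d
t = 25.55 d ≈ 3.65 weeks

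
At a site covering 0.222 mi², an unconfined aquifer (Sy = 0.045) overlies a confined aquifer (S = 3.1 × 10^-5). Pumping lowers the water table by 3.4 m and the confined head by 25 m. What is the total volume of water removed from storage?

ΔV ≈ 88400 m³

A = 0.222 mi² = 5.75 × 10^5 m²
Unconfined: ΔV_u = Sy × A × Δh_u = 0.045 × 5.75 × 10^5 × 3.4 = 87970 m³
Confined: ΔV_c = S × A × Δh_c = 3.1 × 10^-5 × 5.75 × 10^5 × 25 = 445.6 m³
Total ΔV = 87970 + 445.6 = 88420 m³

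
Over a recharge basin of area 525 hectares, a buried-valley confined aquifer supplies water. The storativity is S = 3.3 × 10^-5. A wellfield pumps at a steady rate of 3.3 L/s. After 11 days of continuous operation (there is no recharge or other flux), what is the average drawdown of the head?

A = 525 hectares = 5.25 × 10^6 m²
Q = 3.3 L/s = 285.1 m³/d
ΔV = Q × t = 285.1 m³/d × 11 d = 3136 m³
Δh = ΔV / (S × A) = 3136 / (3.3 × 10^-5 × 5.25 × 10^6) = 18.1 m

Δh ≈ 18.1 m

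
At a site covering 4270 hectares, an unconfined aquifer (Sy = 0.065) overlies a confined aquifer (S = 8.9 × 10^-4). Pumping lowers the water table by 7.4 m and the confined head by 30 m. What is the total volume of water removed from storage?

A = 4270 hectares = 4.27 × 10^7 m²
Unconfined: ΔV_u = Sy × A × Δh_u = 0.065 × 4.27 × 10^7 × 7.4 = 2.054 × 10^7 m³
Confined: ΔV_c = S × A × Δh_c = 8.9 × 10^-4 × 4.27 × 10^7 × 30 = 1.14 × 10^6 m³
Total ΔV = 2.054 × 10^7 + 1.14 × 10^6 = 2.168 × 10^7 m³

ΔV ≈ 2.17 × 10^7 m³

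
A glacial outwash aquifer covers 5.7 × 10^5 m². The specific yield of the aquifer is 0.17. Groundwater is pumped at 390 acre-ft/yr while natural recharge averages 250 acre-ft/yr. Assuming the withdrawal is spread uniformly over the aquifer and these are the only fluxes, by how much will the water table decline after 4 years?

Net abstraction = 390 − 250 = 140 acre-ft/yr
Q_net = 140 acre-ft/yr = 473.1 m³/d
t = 4 years = 1460 d
ΔV = Q × t = 473.1 m³/d × 1460 d = 6.907 × 10^5 m³
Δh = ΔV / (Sy × A) = 6.907 × 10^5 / (0.17 × 5.7 × 10^5) = 7.128 m

Δh ≈ 7.13 m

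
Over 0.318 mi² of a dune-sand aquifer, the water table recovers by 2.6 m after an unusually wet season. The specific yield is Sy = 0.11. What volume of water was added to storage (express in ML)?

ΔV ≈ 236 ML

A = 0.318 mi² = 8.236 × 10^5 m²
ΔV = Sy × A × Δh = 0.11 × 8.236 × 10^5 m² × 2.6 m = 2.356 × 10^5 m³
ΔV = 2.356 × 10^5 m³ = 235.6 ML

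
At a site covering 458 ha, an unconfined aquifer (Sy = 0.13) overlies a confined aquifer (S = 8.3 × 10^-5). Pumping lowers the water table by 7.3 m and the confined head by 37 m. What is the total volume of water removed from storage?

A = 458 ha = 4.58 × 10^6 m²
Unconfined: ΔV_u = Sy × A × Δh_u = 0.13 × 4.58 × 10^6 × 7.3 = 4.346 × 10^6 m³
Confined: ΔV_c = S × A × Δh_c = 8.3 × 10^-5 × 4.58 × 10^6 × 37 = 14070 m³
Total ΔV = 4.346 × 10^6 + 14070 = 4.36 × 10^6 m³

ΔV ≈ 4.36 × 10^6 m³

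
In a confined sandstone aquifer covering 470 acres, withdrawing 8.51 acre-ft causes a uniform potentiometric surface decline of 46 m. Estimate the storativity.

A = 470 acres = 1.902 × 10^6 m²
ΔV = 8.51 acre-ft = 10500 m³
S = ΔV / (A × Δh) = 10500 m³ / (1.902 × 10^6 m² × 46 m) = 1.2 × 10^-4

S ≈ 1.2 × 10^-4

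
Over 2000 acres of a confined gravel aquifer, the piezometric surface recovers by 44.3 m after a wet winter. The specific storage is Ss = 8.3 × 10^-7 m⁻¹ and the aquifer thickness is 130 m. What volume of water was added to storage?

ΔV ≈ 38700 m³

S = Ss × b = 8.3 × 10^-7 m⁻¹ × 130 m = 1.079 × 10^-4
A = 2000 acres = 8.094 × 10^6 m²
ΔV = S × A × Δh = 1.079 × 10^-4 × 8.094 × 10^6 m² × 44.3 m = 38690 m³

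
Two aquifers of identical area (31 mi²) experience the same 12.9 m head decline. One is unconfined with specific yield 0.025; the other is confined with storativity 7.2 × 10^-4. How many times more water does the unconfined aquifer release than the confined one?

ΔV_u / ΔV_c ≈ 34.7

A = 31 mi² = 8.029 × 10^7 m²
Unconfined: ΔV_u = Sy × A × Δh = 0.025 × 8.029 × 10^7 × 12.9 = 2.589 × 10^7 m³
Confined: ΔV_c = S × A × Δh = 7.2 × 10^-4 × 8.029 × 10^7 × 12.9 = 7.457 × 10^5 m³
Ratio = ΔV_u / ΔV_c = Sy / S = 0.025 / 7.2 × 10^-4 = 34.72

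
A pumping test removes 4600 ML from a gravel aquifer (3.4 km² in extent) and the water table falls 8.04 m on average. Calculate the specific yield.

A = 3.4 km² = 3.4 × 10^6 m²
ΔV = 4600 ML = 4.6 × 10^6 m³
Sy = ΔV / (A × Δh) = 4.6 × 10^6 m³ / (3.4 × 10^6 m² × 8.04 m) = 0.1683

Sy ≈ 0.17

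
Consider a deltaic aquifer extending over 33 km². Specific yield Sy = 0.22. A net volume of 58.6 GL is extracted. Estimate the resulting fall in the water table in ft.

Δh ≈ 26.5 ft

A = 33 km² = 3.3 × 10^7 m²
ΔV = 58.6 GL = 5.86 × 10^7 m³
Δh = ΔV / (Sy × A) = 5.86 × 10^7 m³ / (0.22 × 3.3 × 10^7 m²) = 8.072 m
Δh = 8.072 m = 26.48 ft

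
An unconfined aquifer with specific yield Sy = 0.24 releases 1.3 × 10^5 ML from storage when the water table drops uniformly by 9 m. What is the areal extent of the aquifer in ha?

A ≈ 6020 ha

ΔV = 1.3 × 10^5 ML = 1.3 × 10^8 m³
A = ΔV / (Sy × Δh) = 1.3 × 10^8 / (0.24 × 9) = 6.019 × 10^7 m²
A = 6.019 × 10^7 m² = 6019 ha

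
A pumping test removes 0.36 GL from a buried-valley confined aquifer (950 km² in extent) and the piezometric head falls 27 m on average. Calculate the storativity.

S ≈ 1.4 × 10^-5

A = 950 km² = 9.5 × 10^8 m²
ΔV = 0.36 GL = 3.6 × 10^5 m³
S = ΔV / (A × Δh) = 3.6 × 10^5 m³ / (9.5 × 10^8 m² × 27 m) = 1.404 × 10^-5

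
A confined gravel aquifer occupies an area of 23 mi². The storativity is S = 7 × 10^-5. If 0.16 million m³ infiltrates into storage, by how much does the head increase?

A = 23 mi² = 5.957 × 10^7 m²
ΔV = 0.16 million m³ = 1.6 × 10^5 m³
Δh = ΔV / (S × A) = 1.6 × 10^5 m³ / (7 × 10^-5 × 5.957 × 10^7 m²) = 38.37 m

Δh ≈ 38.4 m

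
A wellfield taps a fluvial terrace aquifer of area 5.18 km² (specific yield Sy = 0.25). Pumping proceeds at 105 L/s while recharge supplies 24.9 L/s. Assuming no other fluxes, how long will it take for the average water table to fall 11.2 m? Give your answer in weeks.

t ≈ 299 weeks

A = 5.18 km² = 5.18 × 10^6 m²
ΔV = Sy × A × Δh = 0.25 × 5.18 × 10^6 × 11.2 = 1.45 × 10^7 m³
Net withdrawal = 105 − 24.9 = 80.1 L/s = 6921 m³/d
t = ΔV / Q = 1.45 × 10^7 m³ / 6921 m³/d = 2096 d
t = 2096 d ≈ 299.4 weeks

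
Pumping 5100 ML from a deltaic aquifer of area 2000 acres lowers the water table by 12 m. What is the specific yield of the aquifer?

Sy ≈ 0.053

A = 2000 acres = 8.094 × 10^6 m²
ΔV = 5100 ML = 5.1 × 10^6 m³
Sy = ΔV / (A × Δh) = 5.1 × 10^6 m³ / (8.094 × 10^6 m² × 12 m) = 0.05251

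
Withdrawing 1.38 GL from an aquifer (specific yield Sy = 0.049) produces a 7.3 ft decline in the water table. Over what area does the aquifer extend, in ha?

Δh = 7.3 ft = 2.225 m
ΔV = 1.38 GL = 1.38 × 10^6 m³
A = ΔV / (Sy × Δh) = 1.38 × 10^6 / (0.049 × 2.225) = 1.266 × 10^7 m²
A = 1.266 × 10^7 m² = 1266 ha

A ≈ 1270 ha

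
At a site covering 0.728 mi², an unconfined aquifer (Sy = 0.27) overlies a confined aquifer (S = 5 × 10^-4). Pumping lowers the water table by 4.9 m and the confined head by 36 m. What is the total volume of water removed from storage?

A = 0.728 mi² = 1.886 × 10^6 m²
Unconfined: ΔV_u = Sy × A × Δh_u = 0.27 × 1.886 × 10^6 × 4.9 = 2.495 × 10^6 m³
Confined: ΔV_c = S × A × Δh_c = 5 × 10^-4 × 1.886 × 10^6 × 36 = 33940 m³
Total ΔV = 2.495 × 10^6 + 33940 = 2.528 × 10^6 m³

ΔV ≈ 2.53 × 10^6 m³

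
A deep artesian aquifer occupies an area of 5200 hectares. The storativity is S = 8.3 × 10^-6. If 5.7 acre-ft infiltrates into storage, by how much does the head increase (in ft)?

A = 5200 hectares = 5.2 × 10^7 m²
ΔV = 5.7 acre-ft = 7031 m³
Δh = ΔV / (S × A) = 7031 m³ / (8.3 × 10^-6 × 5.2 × 10^7 m²) = 16.29 m
Δh = 16.29 m = 53.45 ft

Δh ≈ 53.4 ft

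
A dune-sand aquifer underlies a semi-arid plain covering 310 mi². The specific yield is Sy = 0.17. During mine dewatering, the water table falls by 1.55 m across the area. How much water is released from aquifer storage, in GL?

ΔV ≈ 212 GL

A = 310 mi² = 8.029 × 10^8 m²
ΔV = Sy × A × Δh = 0.17 × 8.029 × 10^8 m² × 1.55 m = 2.116 × 10^8 m³
ΔV = 2.116 × 10^8 m³ = 211.6 GL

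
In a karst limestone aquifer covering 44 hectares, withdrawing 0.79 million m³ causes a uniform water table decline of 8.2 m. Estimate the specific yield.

Sy ≈ 0.22

A = 44 hectares = 4.4 × 10^5 m²
ΔV = 0.79 million m³ = 7.9 × 10^5 m³
Sy = ΔV / (A × Δh) = 7.9 × 10^5 m³ / (4.4 × 10^5 m² × 8.2 m) = 0.219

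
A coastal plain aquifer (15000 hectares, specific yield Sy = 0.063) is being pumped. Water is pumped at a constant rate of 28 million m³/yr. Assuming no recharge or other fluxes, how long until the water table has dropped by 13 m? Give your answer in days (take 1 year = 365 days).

t ≈ 1600 days

A = 15000 hectares = 1.5 × 10^8 m²
ΔV = Sy × A × Δh = 0.063 × 1.5 × 10^8 × 13 = 1.228 × 10^8 m³
Q = 28 million m³/yr = 76710 m³/d
t = ΔV / Q = 1.228 × 10^8 m³ / 76710 m³/d = 1601 d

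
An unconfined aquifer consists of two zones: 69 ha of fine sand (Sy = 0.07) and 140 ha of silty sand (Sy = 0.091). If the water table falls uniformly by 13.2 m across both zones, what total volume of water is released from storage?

A₁ = 69 ha = 6.9 × 10^5 m²; A₂ = 140 ha = 1.4 × 10^6 m²
ΔV₁ = 0.07 × 6.9 × 10^5 × 13.2 = 6.376 × 10^5 m³
ΔV₂ = 0.091 × 1.4 × 10^6 × 13.2 = 1.682 × 10^6 m³
ΔV = ΔV₁ + ΔV₂ = 2.319 × 10^6 m³

ΔV ≈ 2.32 × 10^6 m³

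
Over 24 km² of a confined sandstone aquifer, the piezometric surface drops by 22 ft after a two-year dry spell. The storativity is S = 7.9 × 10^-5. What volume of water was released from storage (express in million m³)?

A = 24 km² = 2.4 × 10^7 m²
Δh = 22 ft = 6.706 m
ΔV = S × A × Δh = 7.9 × 10^-5 × 2.4 × 10^7 m² × 6.706 m = 12710 m³
ΔV = 12710 m³ = 0.01271 million m³

ΔV ≈ 0.0127 million m³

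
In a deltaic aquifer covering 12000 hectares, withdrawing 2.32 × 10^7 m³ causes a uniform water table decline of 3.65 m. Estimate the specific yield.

Sy ≈ 0.053

A = 12000 hectares = 1.2 × 10^8 m²
Sy = ΔV / (A × Δh) = 2.32 × 10^7 m³ / (1.2 × 10^8 m² × 3.65 m) = 0.05297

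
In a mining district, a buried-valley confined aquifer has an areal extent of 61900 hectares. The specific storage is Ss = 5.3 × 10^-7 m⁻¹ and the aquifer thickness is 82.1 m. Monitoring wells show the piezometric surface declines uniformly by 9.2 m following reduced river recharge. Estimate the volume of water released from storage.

ΔV ≈ 2.48 × 10^5 m³

S = Ss × b = 5.3 × 10^-7 m⁻¹ × 82.1 m = 4.351 × 10^-5
A = 61900 hectares = 6.19 × 10^8 m²
ΔV = S × A × Δh = 4.351 × 10^-5 × 6.19 × 10^8 m² × 9.2 m = 2.478 × 10^5 m³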